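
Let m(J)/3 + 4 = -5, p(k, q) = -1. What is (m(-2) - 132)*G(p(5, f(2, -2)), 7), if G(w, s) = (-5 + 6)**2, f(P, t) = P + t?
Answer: -159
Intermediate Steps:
G(w, s) = 1 (G(w, s) = 1**2 = 1)
m(J) = -27 (m(J) = -12 + 3*(-5) = -12 - 15 = -27)
(m(-2) - 132)*G(p(5, f(2, -2)), 7) = (-27 - 132)*1 = -159*1 = -159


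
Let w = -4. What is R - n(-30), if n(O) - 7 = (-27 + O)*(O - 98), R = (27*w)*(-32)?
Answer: -3847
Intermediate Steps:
R = 3456 (R = (27*(-4))*(-32) = -108*(-32) = 3456)
n(O) = 7 + (-98 + O)*(-27 + O) (n(O) = 7 + (-27 + O)*(O - 98) = 7 + (-27 + O)*(-98 + O) = 7 + (-98 + O)*(-27 + O))
R - n(-30) = 3456 - (2653 + (-30)**2 - 125*(-30)) = 3456 - (2653 + 900 + 3750) = 3456 - 1*7303 = 3456 - 7303 = -3847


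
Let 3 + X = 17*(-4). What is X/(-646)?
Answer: 71/646 ≈ 0.10991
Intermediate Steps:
X = -71 (X = -3 + 17*(-4) = -3 - 68 = -71)
X/(-646) = -71/(-646) = -71*(-1/646) = 71/646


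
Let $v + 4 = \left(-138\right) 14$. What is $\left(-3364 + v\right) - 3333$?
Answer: $-8633$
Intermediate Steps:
$v = -1936$ ($v = -4 - 1932 = -1936$)
$\left(-3364 + v\right) - 3333 = \left(-3364 - 1936\right) - 3333 = -5300 - 3333 = -8633$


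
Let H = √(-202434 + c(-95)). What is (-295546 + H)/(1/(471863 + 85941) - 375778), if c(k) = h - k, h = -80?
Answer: 164856740984/209610471511 - 5020236*I*√51/29944353073 ≈ 0.78649 - 0.0011973*I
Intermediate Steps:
c(k) = -80 - k
H = 63*I*√51 (H = √(-202434 + (-80 - 1*(-95))) = √(-202434 + (-80 + 95)) = √(-202434 + 15) = √(-202419) = 63*I*√51 ≈ 449.91*I)
(-295546 + H)/(1/(471863 + 85941) - 375778) = (-295546 + 63*I*√51)/(1/(471863 + 85941) - 375778) = (-295546 + 63*I*√51)/(1/557804 - 375778) = (-295546 + 63*I*√51)/(-209610471511/557804) = (-295546 + 63*I*√51)*(-557804/209610471511) = 164856740984/209610471511 - 5020236*I*√51/29944353073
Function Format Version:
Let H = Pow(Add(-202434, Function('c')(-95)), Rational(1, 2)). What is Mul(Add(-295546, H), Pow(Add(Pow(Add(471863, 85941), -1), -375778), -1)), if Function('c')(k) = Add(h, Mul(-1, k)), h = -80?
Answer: Add(Rational(164856740984, 209610471511), Mul(Rational(-5020236, 29944353073), I, Pow(51, Rational(1, 2)))) ≈ Add(0.78649, Mul(-0.0011973, I))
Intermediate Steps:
Function('c')(k) = Add(-80, Mul(-1, k))
H = Mul(63, I, Pow(51, Rational(1, 2))) (H = Pow(Add(-202434, Add(-80, Mul(-1, -95))), Rational(1, 2)) = Pow(Add(-202434, Add(-80, 95)), Rational(1, 2)) = Pow(Add(-202434, 15), Rational(1, 2)) = Pow(-202419, Rational(1, 2)) = Mul(63, I, Pow(51, Rational(1, 2))) ≈ Mul(449.91, I))
Mul(Add(-295546, H), Pow(Add(Pow(Add(471863, 85941), -1), -375778), -1)) = Mul(Add(-295546, Mul(63, I, Pow(51, Rational(1, 2)))), Pow(Add(Pow(Add(471863, 85941), -1), -375778), -1)) = Mul(Add(-295546, Mul(63, I, Pow(51, Rational(1, 2)))), Pow(Add(Pow(557804, -1), -375778), -1)) = Mul(Add(-295546, Mul(63, I, Pow(51, Rational(1, 2)))), Pow(Add(Rational(1, 557804), -375778), -1)) = Mul(Add(-295546, Mul(63, I, Pow(51, Rational(1, 2)))), Pow(Rational(-209610471511, 557804), -1)) = Mul(Add(-295546, Mul(63, I, Pow(51, Rational(1, 2)))), Rational(-557804, 209610471511)) = Add(Rational(164856740984, 209610471511), Mul(Rational(-5020236, 29944353073), I, Pow(51, Rational(1, 2))))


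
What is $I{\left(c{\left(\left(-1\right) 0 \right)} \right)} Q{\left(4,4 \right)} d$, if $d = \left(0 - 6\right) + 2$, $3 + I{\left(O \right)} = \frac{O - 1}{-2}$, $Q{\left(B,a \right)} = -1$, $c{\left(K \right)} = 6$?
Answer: $-22$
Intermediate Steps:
$I{\left(O \right)} = - \frac{5}{2} - \frac{O}{2}$ ($I{\left(O \right)} = -3 + \frac{O - 1}{-2} = -3 + \left(-1 + O\right) \left(- \frac{1}{2}\right) = -3 - \left(- \frac{1}{2} + \frac{O}{2}\right) = - \frac{5}{2} - \frac{O}{2}$)
$d = -4$ ($d = -6 + 2 = -4$)
$I{\left(c{\left(\left(-1\right) 0 \right)} \right)} Q{\left(4,4 \right)} d = \left(- \frac{5}{2} - 3\right) \left(-1\right) \left(-4\right) = \left(- \frac{11}{2}\right) \left(-1\right) \left(-4\right) = \frac{11}{2} \left(-4\right) = -22$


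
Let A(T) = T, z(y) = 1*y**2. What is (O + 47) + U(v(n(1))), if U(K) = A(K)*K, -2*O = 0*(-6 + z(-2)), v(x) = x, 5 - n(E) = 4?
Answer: 48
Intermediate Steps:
z(y) = y**2
n(E) = 1 (n(E) = 5 - 1*4 = 5 - 4 = 1)
O = 0 (O = -0*(-6 + (-2)**2) = -0*(-6 + 4) = -0*(-2) = -1/2*0 = 0)
U(K) = K**2 (U(K) = K*K = K**2)
(O + 47) + U(v(n(1))) = (0 + 47) + 1**2 = 47 + 1 = 48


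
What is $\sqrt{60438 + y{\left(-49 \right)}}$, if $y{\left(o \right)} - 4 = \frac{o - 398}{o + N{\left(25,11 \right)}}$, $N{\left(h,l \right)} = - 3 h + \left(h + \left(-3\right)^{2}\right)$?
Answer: $\frac{\sqrt{54402270}}{30} \approx 245.86$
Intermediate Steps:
$N{\left(h,l \right)} = 9 - 2 h$ ($N{\left(h,l \right)} = - 3 h + \left(h + 9\right) = - 3 h + \left(9 + h\right) = 9 - 2 h$)
$y{\left(o \right)} = 4 + \frac{-398 + o}{-41 + o}$ ($y{\left(o \right)} = 4 + \frac{o - 398}{o + \left(9 - 50\right)} = 4 + \frac{-398 + o}{o + \left(9 - 50\right)} = 4 + \frac{-398 + o}{o - 41} = 4 + \frac{-398 + o}{-41 + o}$)
$\sqrt{60438 + y{\left(-49 \right)}} = \sqrt{60438 + \frac{-562 + 5 \left(-49\right)}{-41 - 49}} = \sqrt{60438 + \frac{-562 - 245}{-90}} = \sqrt{60438 - - \frac{269}{30}} = \sqrt{60438 + \frac{269}{30}} = \sqrt{\frac{1813409}{30}} = \frac{\sqrt{54402270}}{30}$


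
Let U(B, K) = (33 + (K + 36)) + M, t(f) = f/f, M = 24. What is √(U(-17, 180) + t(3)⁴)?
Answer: √274 ≈ 16.553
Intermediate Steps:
t(f) = 1
U(B, K) = 93 + K (U(B, K) = (33 + (K + 36)) + 24 = (33 + (36 + K)) + 24 = (69 + K) + 24 = 93 + K)
√(U(-17, 180) + t(3)⁴) = √((93 + 180) + 1⁴) = √(273 + 1) = √274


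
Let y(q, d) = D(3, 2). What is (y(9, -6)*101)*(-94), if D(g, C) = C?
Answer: -18988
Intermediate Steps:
y(q, d) = 2
(y(9, -6)*101)*(-94) = (2*101)*(-94) = 202*(-94) = -18988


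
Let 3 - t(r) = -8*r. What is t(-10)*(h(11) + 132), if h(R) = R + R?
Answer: -11858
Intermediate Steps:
t(r) = 3 + 8*r (t(r) = 3 - (-8)*r = 3 + 8*r)
h(R) = 2*R
t(-10)*(h(11) + 132) = (3 + 8*(-10))*(2*11 + 132) = (3 - 80)*(22 + 132) = -77*154 = -11858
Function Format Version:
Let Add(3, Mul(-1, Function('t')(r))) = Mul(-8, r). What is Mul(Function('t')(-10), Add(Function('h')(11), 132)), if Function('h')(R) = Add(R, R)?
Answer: -11858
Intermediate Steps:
Function('t')(r) = Add(3, Mul(8, r)) (Function('t')(r) = Add(3, Mul(-1, Mul(-8, r))) = Add(3, Mul(8, r)))
Function('h')(R) = Mul(2, R)
Mul(Function('t')(-10), Add(Function('h')(11), 132)) = Mul(Add(3, Mul(8, -10)), Add(Mul(2, 11), 132)) = Mul(Add(3, -80), Add(22, 132)) = Mul(-77, 154) = -11858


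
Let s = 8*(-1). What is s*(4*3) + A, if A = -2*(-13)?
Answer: -70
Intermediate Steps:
A = 26
s = -8
s*(4*3) + A = -32*3 + 26 = -8*12 + 26 = -96 + 26 = -70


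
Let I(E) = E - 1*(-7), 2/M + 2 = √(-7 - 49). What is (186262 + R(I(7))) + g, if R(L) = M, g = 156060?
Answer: 342322 - I/(I + √14) ≈ 3.4232e+5 - 0.24944*I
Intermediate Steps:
M = 2/(-2 + 2*I*√14) (M = 2/(-2 + √(-7 - 49)) = 2/(-2 + √(-56)) = 2/(-2 + 2*I*√14) ≈ -0.066667 - 0.24944*I)
I(E) = 7 + E (I(E) = E + 7 = 7 + E)
R(L) = -I/(I + √14)
(186262 + R(I(7))) + g = (186262 - I/(I + √14)) + 156060 = 342322 - I/(I + √14)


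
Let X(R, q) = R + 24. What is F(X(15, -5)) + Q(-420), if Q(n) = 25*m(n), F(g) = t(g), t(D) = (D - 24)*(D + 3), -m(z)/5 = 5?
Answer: 5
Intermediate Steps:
X(R, q) = 24 + R
m(z) = -25 (m(z) = -5*5 = -25)
t(D) = (-24 + D)*(3 + D)
F(g) = -72 + g² - 21*g
Q(n) = -625 (Q(n) = 25*(-25) = -625)
F(X(15, -5)) + Q(-420) = (-72 + (24 + 15)² - 21*(24 + 15)) - 625 = (-72 + 39² - 21*39) - 625 = (-72 + 1521 - 819) - 625 = 630 - 625 = 5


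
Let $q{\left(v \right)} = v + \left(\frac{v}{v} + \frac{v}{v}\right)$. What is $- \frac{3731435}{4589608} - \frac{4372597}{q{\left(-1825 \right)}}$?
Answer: $\frac{20061703765971}{8366855384} \approx 2397.8$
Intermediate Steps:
$q{\left(v \right)} = 2 + v$ ($q{\left(v \right)} = v + \left(1 + 1\right) = v + 2 = 2 + v$)
$- \frac{3731435}{4589608} - \frac{4372597}{q{\left(-1825 \right)}} = - \frac{3731435}{4589608} - \frac{4372597}{2 - 1825} = \left(-3731435\right) \frac{1}{4589608} - \frac{4372597}{-1823} = - \frac{3731435}{4589608} - - \frac{4372597}{1823} = - \frac{3731435}{4589608} + \frac{4372597}{1823} = \frac{20061703765971}{8366855384}$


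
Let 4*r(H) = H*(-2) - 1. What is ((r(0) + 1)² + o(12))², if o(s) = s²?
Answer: 5349969/256 ≈ 20898.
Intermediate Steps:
r(H) = -¼ - H/2 (r(H) = (H*(-2) - 1)/4 = (-2*H - 1)/4 = (-1 - 2*H)/4 = -¼ - H/2)
((r(0) + 1)² + o(12))² = (((-¼ - ½*0) + 1)² + 12²)² = (((-¼ + 0) + 1)² + 144)² = ((-¼ + 1)² + 144)² = ((¾)² + 144)² = (9/16 + 144)² = (2313/16)² = 5349969/256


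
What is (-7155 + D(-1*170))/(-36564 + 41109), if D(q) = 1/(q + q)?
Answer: -2432701/1545300 ≈ -1.5743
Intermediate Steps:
D(q) = 1/(2*q)
(-7155 + D(-1*170))/(-36564 + 41109) = (-7155 + 1/(2*((-1*170))))/(-36564 + 41109) = (-7155 + (1/2)/(-170))/4545 = (-7155 + (1/2)*(-1/170))*(1/4545) = (-7155 - 1/340)*(1/4545) = -2432701/340*1/4545 = -2432701/1545300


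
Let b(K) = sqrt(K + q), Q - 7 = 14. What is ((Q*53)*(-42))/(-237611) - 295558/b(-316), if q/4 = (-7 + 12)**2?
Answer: 46746/237611 + 147779*I*sqrt(6)/18 ≈ 0.19673 + 20110.0*I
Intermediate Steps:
Q = 21 (Q = 7 + 14 = 21)
q = 100 (q = 4*(-7 + 12)**2 = 4*5**2 = 4*25 = 100)
b(K) = sqrt(100 + K) (b(K) = sqrt(K + 100) = sqrt(100 + K))
((Q*53)*(-42))/(-237611) - 295558/b(-316) = ((21*53)*(-42))/(-237611) - 295558/sqrt(100 - 316) = (1113*(-42))*(-1/237611) - 295558*(-I*sqrt(6)/36) = -46746*(-1/237611) - 295558*(-I*sqrt(6)/36) = 46746/237611 - (-147779)*I*sqrt(6)/18 = 46746/237611 + 147779*I*sqrt(6)/18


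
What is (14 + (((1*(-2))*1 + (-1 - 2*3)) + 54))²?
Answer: 3481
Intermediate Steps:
(14 + (((1*(-2))*1 + (-1 - 2*3)) + 54))² = (14 + ((-2*1 + (-1 - 6)) + 54))² = (14 + ((-2 - 7) + 54))² = (14 + (-9 + 54))² = (14 + 45)² = 59² = 3481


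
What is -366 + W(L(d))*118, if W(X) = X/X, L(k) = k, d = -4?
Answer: -248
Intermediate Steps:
W(X) = 1
-366 + W(L(d))*118 = -366 + 1*118 = -366 + 118 = -248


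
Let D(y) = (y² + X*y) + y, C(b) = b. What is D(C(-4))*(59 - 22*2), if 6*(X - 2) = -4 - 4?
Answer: 140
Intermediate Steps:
X = ⅔ (X = 2 + (-4 - 4)/6 = 2 + (⅙)*(-8) = 2 - 4/3 = ⅔ ≈ 0.66667)
D(y) = y² + 5*y/3 (D(y) = (y² + 2*y/3) + y = y² + 5*y/3)
D(C(-4))*(59 - 22*2) = ((⅓)*(-4)*(5 + 3*(-4)))*(59 - 22*2) = ((⅓)*(-4)*(5 - 12))*(59 - 44) = ((⅓)*(-4)*(-7))*15 = (28/3)*15 = 140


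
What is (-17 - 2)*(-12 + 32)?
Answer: -380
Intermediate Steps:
(-17 - 2)*(-12 + 32) = -19*20 = -380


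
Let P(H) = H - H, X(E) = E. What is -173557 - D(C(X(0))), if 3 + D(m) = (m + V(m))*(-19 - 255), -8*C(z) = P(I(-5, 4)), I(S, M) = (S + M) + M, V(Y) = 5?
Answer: -172184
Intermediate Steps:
I(S, M) = S + 2*M (I(S, M) = (M + S) + M = S + 2*M)
P(H) = 0
C(z) = 0 (C(z) = -1/8*0 = 0)
D(m) = -1373 - 274*m (D(m) = -3 + (m + 5)*(-19 - 255) = -3 + (5 + m)*(-274) = -3 + (-1370 - 274*m) = -1373 - 274*m)
-173557 - D(C(X(0))) = -173557 - (-1373 - 274*0) = -173557 - (-1373 + 0) = -173557 - 1*(-1373) = -173557 + 1373 = -172184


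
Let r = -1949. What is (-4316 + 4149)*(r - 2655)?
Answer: 768868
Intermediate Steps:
(-4316 + 4149)*(r - 2655) = (-4316 + 4149)*(-1949 - 2655) = -167*(-4604) = 768868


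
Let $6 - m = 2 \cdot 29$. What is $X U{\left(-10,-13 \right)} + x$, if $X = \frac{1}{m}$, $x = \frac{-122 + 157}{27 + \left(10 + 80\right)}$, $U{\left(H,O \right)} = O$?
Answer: $\frac{257}{468} \approx 0.54915$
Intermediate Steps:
$m = -52$ ($m = 6 - 2 \cdot 29 = 6 - 58 = -52$)
$x = \frac{35}{117}$ ($x = \frac{35}{27 + 90} = \frac{35}{117} \approx 0.29915$)
$X = - \frac{1}{52}$ ($X = \frac{1}{-52} = - \frac{1}{52} \approx -0.019231$)
$X U{\left(-10,-13 \right)} + x = \left(- \frac{1}{52}\right) \left(-13\right) + \frac{35}{117} = \frac{1}{4} + \frac{35}{117} = \frac{257}{468}$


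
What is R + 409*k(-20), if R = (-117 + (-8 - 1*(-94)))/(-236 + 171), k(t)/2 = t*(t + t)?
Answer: 42536031/65 ≈ 6.5440e+5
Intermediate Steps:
k(t) = 4*t² (k(t) = 2*(t*(t + t)) = 2*(t*(2*t)) = 2*(2*t²) = 4*t²)
R = 31/65 (R = (-117 + (-8 + 94))/(-65) = (-117 + 86)*(-1/65) = -31*(-1/65) = 31/65 ≈ 0.47692)
R + 409*k(-20) = 31/65 + 409*(4*(-20)²) = 31/65 + 409*(4*400) = 31/65 + 409*1600 = 31/65 + 654400 = 42536031/65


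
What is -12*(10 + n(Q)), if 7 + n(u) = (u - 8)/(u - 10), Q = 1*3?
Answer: -312/7 ≈ -44.571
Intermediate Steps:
Q = 3
n(u) = -7 + (-8 + u)/(-10 + u) (n(u) = -7 + (u - 8)/(u - 10) = -7 + (-8 + u)/(-10 + u))
-12*(10 + n(Q)) = -12*(10 + 2*(31 - 3*3)/(-10 + 3)) = -12*(10 + 2*(31 - 9)/(-7)) = -12*(10 + 2*(-1/7)*22) = -12*(10 - 44/7) = -12*26/7 = -312/7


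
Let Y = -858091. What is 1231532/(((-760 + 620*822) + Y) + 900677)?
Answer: 615766/275733 ≈ 2.2332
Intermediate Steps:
1231532/(((-760 + 620*822) + Y) + 900677) = 1231532/(((-760 + 620*822) - 858091) + 900677) = 1231532/(((-760 + 509640) - 858091) + 900677) = 1231532/((508880 - 858091) + 900677) = 1231532/(-349211 + 900677) = 1231532/551466 = 1231532*(1/551466) = 615766/275733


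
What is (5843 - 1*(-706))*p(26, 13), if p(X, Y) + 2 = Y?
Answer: 72039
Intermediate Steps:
p(X, Y) = -2 + Y
(5843 - 1*(-706))*p(26, 13) = (5843 - 1*(-706))*(-2 + 13) = (5843 + 706)*11 = 6549*11 = 72039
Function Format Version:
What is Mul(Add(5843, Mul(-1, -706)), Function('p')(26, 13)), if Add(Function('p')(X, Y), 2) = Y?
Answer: 72039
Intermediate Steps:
Function('p')(X, Y) = Add(-2, Y)
Mul(Add(5843, Mul(-1, -706)), Function('p')(26, 13)) = Mul(Add(5843, Mul(-1, -706)), Add(-2, 13)) = Mul(Add(5843, 706), 11) = Mul(6549, 11) = 72039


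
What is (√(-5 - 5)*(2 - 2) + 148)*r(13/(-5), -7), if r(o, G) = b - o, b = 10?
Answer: 9324/5 ≈ 1864.8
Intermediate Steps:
r(o, G) = 10 - o
(√(-5 - 5)*(2 - 2) + 148)*r(13/(-5), -7) = (√(-5 - 5)*(2 - 2) + 148)*(10 - 13/(-5)) = (√(-10)*0 + 148)*(10 - 13*(-1)/5) = ((I*√10)*0 + 148)*(10 - 1*(-13/5)) = (0 + 148)*(10 + 13/5) = 148*(63/5) = 9324/5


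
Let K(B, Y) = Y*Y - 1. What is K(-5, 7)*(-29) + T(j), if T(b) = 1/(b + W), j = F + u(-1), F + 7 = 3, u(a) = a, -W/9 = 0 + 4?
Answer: -57073/41 ≈ -1392.0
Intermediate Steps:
W = -36 (W = -9*(0 + 4) = -9*4 = -36)
F = -4 (F = -7 + 3 = -4)
K(B, Y) = -1 + Y² (K(B, Y) = Y² - 1 = -1 + Y²)
j = -5 (j = -4 - 1 = -5)
T(b) = 1/(-36 + b) (T(b) = 1/(b - 36) = 1/(-36 + b))
K(-5, 7)*(-29) + T(j) = (-1 + 7²)*(-29) + 1/(-36 - 5) = (-1 + 49)*(-29) + 1/(-41) = 48*(-29) - 1/41 = -1392 - 1/41 = -57073/41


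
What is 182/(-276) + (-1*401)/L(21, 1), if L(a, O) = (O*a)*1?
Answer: -6361/322 ≈ -19.755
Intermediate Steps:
L(a, O) = O*a
182/(-276) + (-1*401)/L(21, 1) = 182/(-276) + (-1*401)/((1*21)) = 182*(-1/276) - 401/21 = -91/138 - 401*1/21 = -91/138 - 401/21 = -6361/322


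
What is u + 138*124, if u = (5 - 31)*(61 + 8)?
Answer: 15318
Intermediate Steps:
u = -1794 (u = -26*69 = -1794)
u + 138*124 = -1794 + 138*124 = -1794 + 17112 = 15318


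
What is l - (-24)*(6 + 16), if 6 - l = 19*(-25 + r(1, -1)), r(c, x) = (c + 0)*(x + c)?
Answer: 1009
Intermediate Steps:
r(c, x) = c*(c + x)
l = 481 (l = 6 - 19*(-25 + 1*(1 - 1)) = 6 - 19*(-25 + 1*0) = 6 - 19*(-25 + 0) = 6 - 19*(-25) = 6 - 1*(-475) = 6 + 475 = 481)
l - (-24)*(6 + 16) = 481 - (-24)*(6 + 16) = 481 - (-24)*22 = 481 - 1*(-528) = 481 + 528 = 1009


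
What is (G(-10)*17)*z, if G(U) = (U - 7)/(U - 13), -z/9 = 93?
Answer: -241893/23 ≈ -10517.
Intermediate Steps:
z = -837 (z = -9*93 = -837)
G(U) = (-7 + U)/(-13 + U)
(G(-10)*17)*z = (((-7 - 10)/(-13 - 10))*17)*(-837) = ((-17/(-23))*17)*(-837) = (-1/23*(-17)*17)*(-837) = ((17/23)*17)*(-837) = (289/23)*(-837) = -241893/23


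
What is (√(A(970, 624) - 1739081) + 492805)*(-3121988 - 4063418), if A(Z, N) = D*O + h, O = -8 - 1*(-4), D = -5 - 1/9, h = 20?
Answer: -3541004003830 - 7185406*I*√15651365/3 ≈ -3.541e+12 - 9.4756e+9*I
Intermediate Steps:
D = -46/9 (D = -5 - 1*⅑ = -5 - ⅑ = -46/9 ≈ -5.1111)
O = -4 (O = -8 + 4 = -4)
A(Z, N) = 364/9 (A(Z, N) = -46/9*(-4) + 20 = 184/9 + 20 = 364/9)
(√(A(970, 624) - 1739081) + 492805)*(-3121988 - 4063418) = (√(364/9 - 1739081) + 492805)*(-3121988 - 4063418) = (√(-15651365/9) + 492805)*(-7185406) = (I*√15651365/3 + 492805)*(-7185406) = (492805 + I*√15651365/3)*(-7185406) = -3541004003830 - 7185406*I*√15651365/3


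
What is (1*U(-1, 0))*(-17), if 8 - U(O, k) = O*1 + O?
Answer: -170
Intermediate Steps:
U(O, k) = 8 - 2*O (U(O, k) = 8 - (O*1 + O) = 8 - (O + O) = 8 - 2*O)
(1*U(-1, 0))*(-17) = (1*(8 - 2*(-1)))*(-17) = (1*(8 + 2))*(-17) = (1*10)*(-17) = 10*(-17) = -170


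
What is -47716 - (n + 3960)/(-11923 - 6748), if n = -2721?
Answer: -890904197/18671 ≈ -47716.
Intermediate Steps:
-47716 - (n + 3960)/(-11923 - 6748) = -47716 - (-2721 + 3960)/(-11923 - 6748) = -47716 - 1239/(-18671) = -47716 - 1239*(-1)/18671 = -47716 - 1*(-1239/18671) = -47716 + 1239/18671 = -890904197/18671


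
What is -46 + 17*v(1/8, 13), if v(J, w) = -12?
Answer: -250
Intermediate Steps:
-46 + 17*v(1/8, 13) = -46 + 17*(-12) = -46 - 204 = -250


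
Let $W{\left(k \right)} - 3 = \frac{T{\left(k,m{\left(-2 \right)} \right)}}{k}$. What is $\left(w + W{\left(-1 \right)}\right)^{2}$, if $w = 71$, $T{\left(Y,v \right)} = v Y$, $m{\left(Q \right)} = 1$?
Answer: $5625$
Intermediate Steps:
$T{\left(Y,v \right)} = Y v$
$W{\left(k \right)} = 4$ ($W{\left(k \right)} = 3 + \frac{k 1}{k} = 3 + \frac{k}{k} = 3 + 1 = 4$)
$\left(w + W{\left(-1 \right)}\right)^{2} = \left(71 + 4\right)^{2} = 75^{2} = 5625$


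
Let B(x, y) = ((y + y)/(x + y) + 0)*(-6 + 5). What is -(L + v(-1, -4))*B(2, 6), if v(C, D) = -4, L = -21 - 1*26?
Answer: -153/2 ≈ -76.500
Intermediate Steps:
L = -47 (L = -21 - 26 = -47)
B(x, y) = -2*y/(x + y) (B(x, y) = ((2*y)/(x + y) + 0)*(-1) = (2*y/(x + y) + 0)*(-1) = (2*y/(x + y))*(-1) = -2*y/(x + y))
-(L + v(-1, -4))*B(2, 6) = -(-47 - 4)*(-2*6/(2 + 6)) = -(-51)*(-2*6/8) = -(-51)*(-2*6*1/8) = -(-51)*(-3)/2 = -1*153/2 = -153/2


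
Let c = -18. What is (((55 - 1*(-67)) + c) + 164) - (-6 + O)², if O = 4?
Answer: 264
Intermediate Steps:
(((55 - 1*(-67)) + c) + 164) - (-6 + O)² = (((55 - 1*(-67)) - 18) + 164) - (-6 + 4)² = (((55 + 67) - 18) + 164) - 1*(-2)² = ((122 - 18) + 164) - 1*4 = (104 + 164) - 4 = 268 - 4 = 264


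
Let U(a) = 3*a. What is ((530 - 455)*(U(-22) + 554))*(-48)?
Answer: -1756800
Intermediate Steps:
((530 - 455)*(U(-22) + 554))*(-48) = ((530 - 455)*(3*(-22) + 554))*(-48) = (75*(-66 + 554))*(-48) = (75*488)*(-48) = 36600*(-48) = -1756800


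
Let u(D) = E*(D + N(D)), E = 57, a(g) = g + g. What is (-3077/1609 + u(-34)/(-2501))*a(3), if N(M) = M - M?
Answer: -27464010/4024109 ≈ -6.8249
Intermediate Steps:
a(g) = 2*g
N(M) = 0
u(D) = 57*D (u(D) = 57*(D + 0) = 57*D)
(-3077/1609 + u(-34)/(-2501))*a(3) = (-3077/1609 + (57*(-34))/(-2501))*(2*3) = (-3077*1/1609 - 1938*(-1/2501))*6 = (-3077/1609 + 1938/2501)*6 = -4577335/4024109*6 = -27464010/4024109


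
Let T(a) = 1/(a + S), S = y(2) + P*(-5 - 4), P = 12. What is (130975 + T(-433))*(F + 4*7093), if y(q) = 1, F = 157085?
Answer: 4372241441681/180 ≈ 2.4290e+10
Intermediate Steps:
S = -107 (S = 1 + 12*(-5 - 4) = 1 + 12*(-9) = 1 - 108 = -107)
T(a) = 1/(-107 + a) (T(a) = 1/(a - 107) = 1/(-107 + a))
(130975 + T(-433))*(F + 4*7093) = (130975 + 1/(-107 - 433))*(157085 + 4*7093) = (130975 + 1/(-540))*(157085 + 28372) = (130975 - 1/540)*185457 = (70726499/540)*185457 = 4372241441681/180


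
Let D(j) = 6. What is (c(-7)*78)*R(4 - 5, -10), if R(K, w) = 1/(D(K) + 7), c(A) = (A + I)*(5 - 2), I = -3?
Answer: -180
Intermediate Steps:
c(A) = -9 + 3*A (c(A) = (A - 3)*(5 - 2) = (-3 + A)*3 = -9 + 3*A)
R(K, w) = 1/13 (R(K, w) = 1/(6 + 7) = 1/13)
(c(-7)*78)*R(4 - 5, -10) = ((-9 + 3*(-7))*78)*(1/13) = ((-9 - 21)*78)*(1/13) = -30*78*(1/13) = -2340*1/13 = -180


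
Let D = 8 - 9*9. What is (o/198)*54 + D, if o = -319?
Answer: -160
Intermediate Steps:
D = -73 (D = 8 - 81 = -73)
(o/198)*54 + D = -319/198*54 - 73 = -319*1/198*54 - 73 = -29/18*54 - 73 = -87 - 73 = -160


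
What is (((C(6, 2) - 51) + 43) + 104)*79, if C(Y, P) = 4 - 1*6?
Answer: 7426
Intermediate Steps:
C(Y, P) = -2 (C(Y, P) = 4 - 6 = -2)
(((C(6, 2) - 51) + 43) + 104)*79 = (((-2 - 51) + 43) + 104)*79 = ((-53 + 43) + 104)*79 = (-10 + 104)*79 = 94*79 = 7426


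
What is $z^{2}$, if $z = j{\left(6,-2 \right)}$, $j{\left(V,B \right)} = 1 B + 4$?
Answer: $4$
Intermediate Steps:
$j{\left(V,B \right)} = 4 + B$ ($j{\left(V,B \right)} = B + 4 = 4 + B$)
$z = 2$ ($z = 4 - 2 = 2$)
$z^{2} = 2^{2} = 4$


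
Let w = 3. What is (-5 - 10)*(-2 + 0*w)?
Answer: 30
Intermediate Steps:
(-5 - 10)*(-2 + 0*w) = (-5 - 10)*(-2 + 0*3) = -15*(-2 + 0) = -15*(-2) = 30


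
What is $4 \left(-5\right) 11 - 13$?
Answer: $-233$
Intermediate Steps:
$4 \left(-5\right) 11 - 13 = \left(-20\right) 11 - 13 = -220 - 13 = -233$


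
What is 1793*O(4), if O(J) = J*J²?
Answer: 114752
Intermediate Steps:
O(J) = J³
1793*O(4) = 1793*4³ = 1793*64 = 114752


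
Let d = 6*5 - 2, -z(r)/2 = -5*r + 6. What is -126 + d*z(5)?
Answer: 938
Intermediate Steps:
z(r) = -12 + 10*r (z(r) = -2*(-5*r + 6) = -2*(6 - 5*r) = -12 + 10*r)
d = 28 (d = 30 - 2 = 28)
-126 + d*z(5) = -126 + 28*(-12 + 10*5) = -126 + 28*(-12 + 50) = -126 + 28*38 = -126 + 1064 = 938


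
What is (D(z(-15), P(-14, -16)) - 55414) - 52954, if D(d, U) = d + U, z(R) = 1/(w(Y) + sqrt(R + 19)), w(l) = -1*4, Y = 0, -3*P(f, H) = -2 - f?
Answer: -216745/2 ≈ -1.0837e+5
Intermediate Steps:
P(f, H) = 2/3 + f/3 (P(f, H) = -(-2 - f)/3 = 2/3 + f/3)
w(l) = -4
z(R) = 1/(-4 + sqrt(19 + R)) (z(R) = 1/(-4 + sqrt(R + 19)) = 1/(-4 + sqrt(19 + R)))
D(d, U) = U + d
(D(z(-15), P(-14, -16)) - 55414) - 52954 = (((2/3 + (1/3)*(-14)) + 1/(-4 + sqrt(19 - 15))) - 55414) - 52954 = (((2/3 - 14/3) + 1/(-4 + sqrt(4))) - 55414) - 52954 = ((-4 + 1/(-4 + 2)) - 55414) - 52954 = ((-4 + 1/(-2)) - 55414) - 52954 = ((-4 - 1/2) - 55414) - 52954 = (-9/2 - 55414) - 52954 = -110837/2 - 52954 = -216745/2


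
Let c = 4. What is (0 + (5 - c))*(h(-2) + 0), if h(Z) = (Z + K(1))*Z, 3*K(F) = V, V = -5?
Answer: 22/3 ≈ 7.3333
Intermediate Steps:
K(F) = -5/3 (K(F) = (⅓)*(-5) = -5/3)
h(Z) = Z*(-5/3 + Z) (h(Z) = (Z - 5/3)*Z = (-5/3 + Z)*Z = Z*(-5/3 + Z))
(0 + (5 - c))*(h(-2) + 0) = (0 + (5 - 1*4))*((⅓)*(-2)*(-5 + 3*(-2)) + 0) = (0 + (5 - 4))*((⅓)*(-2)*(-5 - 6) + 0) = (0 + 1)*((⅓)*(-2)*(-11) + 0) = 1*(22/3 + 0) = 1*(22/3) = 22/3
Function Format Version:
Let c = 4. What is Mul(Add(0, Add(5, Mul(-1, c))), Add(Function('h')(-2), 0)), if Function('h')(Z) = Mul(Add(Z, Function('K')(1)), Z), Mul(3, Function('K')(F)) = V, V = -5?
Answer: Rational(22, 3) ≈ 7.3333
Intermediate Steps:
Function('K')(F) = Rational(-5, 3) (Function('K')(F) = Mul(Rational(1, 3), -5) = Rational(-5, 3))
Function('h')(Z) = Mul(Z, Add(Rational(-5, 3), Z)) (Function('h')(Z) = Mul(Add(Z, Rational(-5, 3)), Z) = Mul(Add(Rational(-5, 3), Z), Z) = Mul(Z, Add(Rational(-5, 3), Z)))
Mul(Add(0, Add(5, Mul(-1, c))), Add(Function('h')(-2), 0)) = Mul(Add(0, Add(5, Mul(-1, 4))), Add(Mul(Rational(1, 3), -2, Add(-5, Mul(3, -2))), 0)) = Mul(Add(0, Add(5, -4)), Add(Mul(Rational(1, 3), -2, Add(-5, -6)), 0)) = Mul(Add(0, 1), Add(Mul(Rational(1, 3), -2, -11), 0)) = Mul(1, Add(Rational(22, 3), 0)) = Mul(1, Rational(22, 3)) = Rational(22, 3)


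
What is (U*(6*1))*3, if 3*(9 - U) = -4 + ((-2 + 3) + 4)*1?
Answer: 156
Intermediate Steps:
U = 26/3 (U = 9 - (-4 + ((-2 + 3) + 4)*1)/3 = 9 - (-4 + (1 + 4)*1)/3 = 9 - (-4 + 5*1)/3 = 9 - (-4 + 5)/3 = 9 - ⅓*1 = 9 - ⅓ = 26/3 ≈ 8.6667)
(U*(6*1))*3 = (26*(6*1)/3)*3 = ((26/3)*6)*3 = 52*3 = 156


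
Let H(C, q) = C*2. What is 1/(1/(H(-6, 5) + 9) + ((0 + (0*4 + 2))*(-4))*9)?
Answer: -3/217 ≈ -0.013825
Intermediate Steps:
H(C, q) = 2*C
1/(1/(H(-6, 5) + 9) + ((0 + (0*4 + 2))*(-4))*9) = 1/(1/(2*(-6) + 9) + ((0 + (0*4 + 2))*(-4))*9) = 1/(1/(-12 + 9) + ((0 + (0 + 2))*(-4))*9) = 1/(1/(-3) + ((0 + 2)*(-4))*9) = 1/(-1/3 + (2*(-4))*9) = 1/(-1/3 - 8*9) = 1/(-1/3 - 72) = 1/(-217/3) = -3/217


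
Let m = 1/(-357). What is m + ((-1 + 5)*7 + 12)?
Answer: 14279/357 ≈ 39.997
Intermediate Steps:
m = -1/357 ≈ -0.0028011
m + ((-1 + 5)*7 + 12) = -1/357 + ((-1 + 5)*7 + 12) = -1/357 + (4*7 + 12) = -1/357 + (28 + 12) = -1/357 + 40 = 14279/357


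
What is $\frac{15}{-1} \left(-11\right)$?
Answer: $165$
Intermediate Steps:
$\frac{15}{-1} \left(-11\right) = 15 \left(-1\right) \left(-11\right) = \left(-15\right) \left(-11\right) = 165$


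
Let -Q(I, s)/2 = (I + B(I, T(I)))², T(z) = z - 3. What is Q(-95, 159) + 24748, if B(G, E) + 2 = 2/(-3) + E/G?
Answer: 493142938/81225 ≈ 6071.3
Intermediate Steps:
T(z) = -3 + z
B(G, E) = -8/3 + E/G (B(G, E) = -2 + (2/(-3) + E/G) = -2 + (2*(-⅓) + E/G) = -2 + (-⅔ + E/G) = -8/3 + E/G)
Q(I, s) = -2*(-8/3 + I + (-3 + I)/I)² (Q(I, s) = -2*(I + (-8/3 + (-3 + I)/I))² = -2*(-8/3 + I + (-3 + I)/I)²)
Q(-95, 159) + 24748 = -2/9*(9 - 3*(-95)² + 5*(-95))²/(-95)² + 24748 = -2/9*1/9025*(9 - 3*9025 - 475)² + 24748 = -2/9*1/9025*(9 - 27075 - 475)² + 24748 = -2/9*1/9025*(-27541)² + 24748 = -2/9*1/9025*758506681 + 24748 = -1517013362/81225 + 24748 = 493142938/81225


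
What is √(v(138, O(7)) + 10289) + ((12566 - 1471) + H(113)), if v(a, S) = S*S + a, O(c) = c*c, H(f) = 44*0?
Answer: 11095 + 2*√3207 ≈ 11208.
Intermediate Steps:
H(f) = 0
O(c) = c²
v(a, S) = a + S² (v(a, S) = S² + a = a + S²)
√(v(138, O(7)) + 10289) + ((12566 - 1471) + H(113)) = √((138 + (7²)²) + 10289) + ((12566 - 1471) + 0) = √((138 + 49²) + 10289) + (11095 + 0) = √((138 + 2401) + 10289) + 11095 = √(2539 + 10289) + 11095 = √12828 + 11095 = 2*√3207 + 11095 = 11095 + 2*√3207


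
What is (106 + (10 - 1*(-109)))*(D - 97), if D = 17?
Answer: -18000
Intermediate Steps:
(106 + (10 - 1*(-109)))*(D - 97) = (106 + (10 - 1*(-109)))*(17 - 97) = (106 + (10 + 109))*(-80) = (106 + 119)*(-80) = 225*(-80) = -18000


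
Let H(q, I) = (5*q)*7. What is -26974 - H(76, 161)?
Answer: -29634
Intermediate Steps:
H(q, I) = 35*q
-26974 - H(76, 161) = -26974 - 35*76 = -26974 - 1*2660 = -26974 - 2660 = -29634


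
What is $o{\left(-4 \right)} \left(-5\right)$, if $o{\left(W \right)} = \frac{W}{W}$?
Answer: $-5$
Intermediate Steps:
$o{\left(W \right)} = 1$
$o{\left(-4 \right)} \left(-5\right) = 1 \left(-5\right) = -5$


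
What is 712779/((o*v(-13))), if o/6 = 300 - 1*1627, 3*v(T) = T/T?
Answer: -712779/2654 ≈ -268.57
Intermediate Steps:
v(T) = 1/3 (v(T) = (T/T)/3 = (1/3)*1 = 1/3)
o = -7962 (o = 6*(300 - 1*1627) = 6*(300 - 1627) = 6*(-1327) = -7962)
712779/((o*v(-13))) = 712779/((-7962*1/3)) = 712779/(-2654) = 712779*(-1/2654) = -712779/2654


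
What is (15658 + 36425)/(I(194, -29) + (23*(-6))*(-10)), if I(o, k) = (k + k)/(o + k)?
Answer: 8593695/227642 ≈ 37.751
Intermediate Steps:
I(o, k) = 2*k/(k + o) (I(o, k) = (2*k)/(k + o) = 2*k/(k + o))
(15658 + 36425)/(I(194, -29) + (23*(-6))*(-10)) = (15658 + 36425)/(2*(-29)/(-29 + 194) + (23*(-6))*(-10)) = 52083/(2*(-29)/165 - 138*(-10)) = 52083/(2*(-29)*(1/165) + 1380) = 52083/(-58/165 + 1380) = 52083/(227642/165) = 52083*(165/227642) = 8593695/227642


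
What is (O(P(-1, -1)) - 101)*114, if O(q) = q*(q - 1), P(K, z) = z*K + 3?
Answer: -10146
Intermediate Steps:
P(K, z) = 3 + K*z (P(K, z) = K*z + 3 = 3 + K*z)
O(q) = q*(-1 + q)
(O(P(-1, -1)) - 101)*114 = ((3 - 1*(-1))*(-1 + (3 - 1*(-1))) - 101)*114 = ((3 + 1)*(-1 + (3 + 1)) - 101)*114 = (4*(-1 + 4) - 101)*114 = (4*3 - 101)*114 = (12 - 101)*114 = -89*114 = -10146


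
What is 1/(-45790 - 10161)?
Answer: -1/55951 ≈ -1.7873e-5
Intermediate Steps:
1/(-45790 - 10161) = 1/(-55951) = -1/55951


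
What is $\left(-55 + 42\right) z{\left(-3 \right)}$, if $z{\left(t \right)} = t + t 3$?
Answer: $156$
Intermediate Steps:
$z{\left(t \right)} = 4 t$ ($z{\left(t \right)} = t + 3 t = 4 t$)
$\left(-55 + 42\right) z{\left(-3 \right)} = \left(-55 + 42\right) 4 \left(-3\right) = \left(-13\right) \left(-12\right) = 156$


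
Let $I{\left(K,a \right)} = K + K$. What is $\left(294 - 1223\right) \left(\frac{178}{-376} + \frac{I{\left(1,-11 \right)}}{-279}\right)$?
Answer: $\frac{23417303}{52452} \approx 446.45$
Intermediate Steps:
$I{\left(K,a \right)} = 2 K$
$\left(294 - 1223\right) \left(\frac{178}{-376} + \frac{I{\left(1,-11 \right)}}{-279}\right) = \left(294 - 1223\right) \left(\frac{178}{-376} + \frac{2 \cdot 1}{-279}\right) = - 929 \left(178 \left(- \frac{1}{376}\right) + 2 \left(- \frac{1}{279}\right)\right) = - 929 \left(- \frac{89}{188} - \frac{2}{279}\right) = \left(-929\right) \left(- \frac{25207}{52452}\right) = \frac{23417303}{52452}$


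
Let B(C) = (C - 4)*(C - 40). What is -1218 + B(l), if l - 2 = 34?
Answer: -1346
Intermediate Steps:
l = 36 (l = 2 + 34 = 36)
B(C) = (-40 + C)*(-4 + C) (B(C) = (-4 + C)*(-40 + C) = (-40 + C)*(-4 + C))
-1218 + B(l) = -1218 + (160 + 36**2 - 44*36) = -1218 + (160 + 1296 - 1584) = -1218 - 128 = -1346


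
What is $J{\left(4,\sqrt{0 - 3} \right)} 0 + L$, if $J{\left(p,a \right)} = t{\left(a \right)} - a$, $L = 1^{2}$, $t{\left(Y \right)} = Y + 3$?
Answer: $1$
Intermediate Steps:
$t{\left(Y \right)} = 3 + Y$
$L = 1$
$J{\left(p,a \right)} = 3$ ($J{\left(p,a \right)} = \left(3 + a\right) - a = 3$)
$J{\left(4,\sqrt{0 - 3} \right)} 0 + L = 3 \cdot 0 + 1 = 0 + 1 = 1$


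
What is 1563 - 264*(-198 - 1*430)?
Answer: 167355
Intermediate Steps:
1563 - 264*(-198 - 1*430) = 1563 - 264*(-198 - 430) = 1563 - 264*(-628) = 1563 + 165792 = 167355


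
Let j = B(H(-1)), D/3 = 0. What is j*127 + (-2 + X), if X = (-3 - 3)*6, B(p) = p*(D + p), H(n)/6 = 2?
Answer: 18250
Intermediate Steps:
D = 0 (D = 3*0 = 0)
H(n) = 12 (H(n) = 6*2 = 12)
B(p) = p**2 (B(p) = p*(0 + p) = p*p = p**2)
j = 144 (j = 12**2 = 144)
X = -36 (X = -6*6 = -36)
j*127 + (-2 + X) = 144*127 + (-2 - 36) = 18288 - 38 = 18250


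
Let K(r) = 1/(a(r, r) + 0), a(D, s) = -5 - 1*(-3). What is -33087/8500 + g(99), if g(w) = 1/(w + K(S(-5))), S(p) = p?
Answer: -6501139/1674500 ≈ -3.8824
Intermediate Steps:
a(D, s) = -2 (a(D, s) = -5 + 3 = -2)
K(r) = -1/2 (K(r) = 1/(-2 + 0) = 1/(-2) = -1/2)
g(w) = 1/(-1/2 + w) (g(w) = 1/(w - 1/2) = 1/(-1/2 + w))
-33087/8500 + g(99) = -33087/8500 + 2/(-1 + 2*99) = -33087*1/8500 + 2/(-1 + 198) = -33087/8500 + 2/197 = -6501139/1674500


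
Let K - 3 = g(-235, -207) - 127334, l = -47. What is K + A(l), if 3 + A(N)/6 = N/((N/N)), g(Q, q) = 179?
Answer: -127452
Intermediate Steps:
K = -127152 (K = 3 + (179 - 127334) = 3 - 127155 = -127152)
A(N) = -18 + 6*N (A(N) = -18 + 6*(N/((N/N))) = -18 + 6*(N/1) = -18 + 6*(N*1) = -18 + 6*N)
K + A(l) = -127152 + (-18 + 6*(-47)) = -127152 + (-18 - 282) = -127152 - 300 = -127452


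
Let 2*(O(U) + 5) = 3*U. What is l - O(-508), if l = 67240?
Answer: 68007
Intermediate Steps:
O(U) = -5 + 3*U/2 (O(U) = -5 + (3*U)/2 = -5 + 3*U/2)
l - O(-508) = 67240 - (-5 + (3/2)*(-508)) = 67240 - (-5 - 762) = 67240 - 1*(-767) = 67240 + 767 = 68007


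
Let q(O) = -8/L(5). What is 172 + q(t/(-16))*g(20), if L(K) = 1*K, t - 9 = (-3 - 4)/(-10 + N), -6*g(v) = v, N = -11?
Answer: 532/3 ≈ 177.33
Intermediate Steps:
g(v) = -v/6
t = 28/3 (t = 9 + (-3 - 4)/(-10 - 11) = 9 - 7/(-21) = 9 - 7*(-1/21) = 9 + 1/3 = 28/3 ≈ 9.3333)
L(K) = K
q(O) = -8/5
172 + q(t/(-16))*g(20) = 172 - (-4)*20/15 = 172 - 8/5*(-10/3) = 172 + 16/3 = 532/3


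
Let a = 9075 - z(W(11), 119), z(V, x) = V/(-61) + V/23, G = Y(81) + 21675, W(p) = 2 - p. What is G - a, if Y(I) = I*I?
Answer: 26882541/1403 ≈ 19161.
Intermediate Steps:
Y(I) = I²
G = 28236 (G = 81² + 21675 = 6561 + 21675 = 28236)
z(V, x) = 38*V/1403 (z(V, x) = V*(-1/61) + V*(1/23) = -V/61 + V/23 = 38*V/1403)
a = 12732567/1403 (a = 9075 - 38*(2 - 1*11)/1403 = 9075 - 38*(2 - 11)/1403 = 9075 - 38*(-9)/1403 = 9075 - 1*(-342/1403) = 9075 + 342/1403 = 12732567/1403 ≈ 9075.3)
G - a = 28236 - 1*12732567/1403 = 28236 - 12732567/1403 = 26882541/1403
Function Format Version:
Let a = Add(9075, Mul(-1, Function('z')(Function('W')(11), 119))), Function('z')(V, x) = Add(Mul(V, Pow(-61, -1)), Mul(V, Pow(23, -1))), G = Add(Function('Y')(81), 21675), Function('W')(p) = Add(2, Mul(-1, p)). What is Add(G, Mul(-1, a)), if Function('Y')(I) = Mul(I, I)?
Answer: Rational(26882541, 1403) ≈ 19161.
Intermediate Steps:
Function('Y')(I) = Pow(I, 2)
G = 28236 (G = Add(Pow(81, 2), 21675) = Add(6561, 21675) = 28236)
Function('z')(V, x) = Mul(Rational(38, 1403), V) (Function('z')(V, x) = Add(Mul(V, Rational(-1, 61)), Mul(V, Rational(1, 23))) = Add(Mul(Rational(-1, 61), V), Mul(Rational(1, 23), V)) = Mul(Rational(38, 1403), V))
a = Rational(12732567, 1403) (a = Add(9075, Mul(-1, Mul(Rational(38, 1403), Add(2, Mul(-1, 11))))) = Add(9075, Mul(-1, Mul(Rational(38, 1403), Add(2, -11)))) = Add(9075, Mul(-1, Mul(Rational(38, 1403), -9))) = Add(9075, Mul(-1, Rational(-342, 1403))) = Add(9075, Rational(342, 1403)) = Rational(12732567, 1403) ≈ 9075.3)
Add(G, Mul(-1, a)) = Add(28236, Mul(-1, Rational(12732567, 1403))) = Add(28236, Rational(-12732567, 1403)) = Rational(26882541, 1403)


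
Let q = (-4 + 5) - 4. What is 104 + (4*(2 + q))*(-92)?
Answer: 472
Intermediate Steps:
q = -3 (q = 1 - 4 = -3)
104 + (4*(2 + q))*(-92) = 104 + (4*(2 - 3))*(-92) = 104 + (4*(-1))*(-92) = 104 - 4*(-92) = 104 + 368 = 472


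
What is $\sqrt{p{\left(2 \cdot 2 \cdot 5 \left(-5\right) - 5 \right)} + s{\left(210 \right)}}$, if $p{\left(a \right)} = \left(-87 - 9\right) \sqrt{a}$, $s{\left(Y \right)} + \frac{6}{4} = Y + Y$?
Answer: $\frac{\sqrt{1674 - 384 i \sqrt{105}}}{2} \approx 27.272 - 18.035 i$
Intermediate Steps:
$s{\left(Y \right)} = - \frac{3}{2} + 2 Y$ ($s{\left(Y \right)} = - \frac{3}{2} + \left(Y + Y\right) = - \frac{3}{2} + 2 Y$)
$p{\left(a \right)} = - 96 \sqrt{a}$ ($p{\left(a \right)} = \left(-87 - 9\right) \sqrt{a} = - 96 \sqrt{a}$)
$\sqrt{p{\left(2 \cdot 2 \cdot 5 \left(-5\right) - 5 \right)} + s{\left(210 \right)}} = \sqrt{- 96 \sqrt{2 \cdot 2 \cdot 5 \left(-5\right) - 5} + \left(- \frac{3}{2} + 2 \cdot 210\right)} = \sqrt{- 96 \sqrt{4 \cdot 5 \left(-5\right) - 5} + \left(- \frac{3}{2} + 420\right)} = \sqrt{- 96 \sqrt{20 \left(-5\right) - 5} + \frac{837}{2}} = \sqrt{- 96 \sqrt{-100 - 5} + \frac{837}{2}} = \sqrt{- 96 \sqrt{-105} + \frac{837}{2}} = \sqrt{- 96 i \sqrt{105} + \frac{837}{2}} = \sqrt{\frac{837}{2} - 96 i \sqrt{105}}$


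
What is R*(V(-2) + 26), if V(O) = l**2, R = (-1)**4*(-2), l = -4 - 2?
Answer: -124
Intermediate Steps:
l = -6
R = -2 (R = 1*(-2) = -2)
V(O) = 36 (V(O) = (-6)**2 = 36)
R*(V(-2) + 26) = -2*(36 + 26) = -2*62 = -124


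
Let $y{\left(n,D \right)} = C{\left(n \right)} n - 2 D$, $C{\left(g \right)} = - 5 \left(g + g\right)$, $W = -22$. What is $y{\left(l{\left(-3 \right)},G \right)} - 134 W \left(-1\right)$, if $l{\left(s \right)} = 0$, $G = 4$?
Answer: $-2956$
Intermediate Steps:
$C{\left(g \right)} = - 10 g$ ($C{\left(g \right)} = - 5 \cdot 2 g = - 10 g$)
$y{\left(n,D \right)} = - 10 n^{2} - 2 D$ ($y{\left(n,D \right)} = - 10 n n - 2 D = - 10 n^{2} - 2 D$)
$y{\left(l{\left(-3 \right)},G \right)} - 134 W \left(-1\right) = \left(- 10 \cdot 0^{2} - 8\right) - 134 \left(\left(-22\right) \left(-1\right)\right) = \left(\left(-10\right) 0 - 8\right) - 2948 = \left(0 - 8\right) - 2948 = -8 - 2948 = -2956$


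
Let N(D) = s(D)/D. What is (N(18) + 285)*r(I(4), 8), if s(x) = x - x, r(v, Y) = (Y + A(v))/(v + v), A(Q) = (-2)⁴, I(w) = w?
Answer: 855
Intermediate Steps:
A(Q) = 16
r(v, Y) = (16 + Y)/(2*v) (r(v, Y) = (Y + 16)/(v + v) = (16 + Y)/((2*v)) = (16 + Y)*(1/(2*v)) = (16 + Y)/(2*v))
s(x) = 0
N(D) = 0 (N(D) = 0/D = 0)
(N(18) + 285)*r(I(4), 8) = (0 + 285)*((½)*(16 + 8)/4) = 285*((½)*(¼)*24) = 285*3 = 855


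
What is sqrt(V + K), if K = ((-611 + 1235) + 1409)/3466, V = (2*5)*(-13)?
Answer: 11*I*sqrt(12848462)/3466 ≈ 11.376*I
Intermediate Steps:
V = -130 (V = 10*(-13) = -130)
K = 2033/3466 (K = (624 + 1409)*(1/3466) = 2033*(1/3466) = 2033/3466 ≈ 0.58656)
sqrt(V + K) = sqrt(-130 + 2033/3466) = sqrt(-448547/3466) = 11*I*sqrt(12848462)/3466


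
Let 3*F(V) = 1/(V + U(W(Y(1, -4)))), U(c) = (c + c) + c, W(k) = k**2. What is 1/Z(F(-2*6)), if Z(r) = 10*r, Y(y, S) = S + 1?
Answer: 9/2 ≈ 4.5000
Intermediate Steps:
Y(y, S) = 1 + S
U(c) = 3*c (U(c) = 2*c + c = 3*c)
F(V) = 1/(3*(27 + V)) (F(V) = 1/(3*(V + 3*(1 - 4)**2)) = 1/(3*(V + 3*(-3)**2)) = 1/(3*(V + 3*9)) = 1/(3*(V + 27)) = 1/(3*(27 + V)))
1/Z(F(-2*6)) = 1/(10*(1/(3*(27 - 2*6)))) = 1/(10*(1/(3*(27 - 12)))) = 1/(10*((1/3)/15)) = 1/(10*((1/3)*(1/15))) = 1/(10*(1/45)) = 1/(2/9) = 9/2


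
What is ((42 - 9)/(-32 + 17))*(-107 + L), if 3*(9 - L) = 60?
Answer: 1298/5 ≈ 259.60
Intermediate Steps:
L = -11 (L = 9 - 1/3*60 = 9 - 20 = -11)
((42 - 9)/(-32 + 17))*(-107 + L) = ((42 - 9)/(-32 + 17))*(-107 - 11) = (33/(-15))*(-118) = (33*(-1/15))*(-118) = -11/5*(-118) = 1298/5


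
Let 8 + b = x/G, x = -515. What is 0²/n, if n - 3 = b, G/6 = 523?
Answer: 0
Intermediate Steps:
G = 3138 (G = 6*523 = 3138)
b = -25619/3138 (b = -8 - 515/3138 = -25619/3138 ≈ -8.1641)
n = -16205/3138 (n = 3 - 25619/3138 = -16205/3138 ≈ -5.1641)
0²/n = 0²/(-16205/3138) = 0*(-3138/16205) = 0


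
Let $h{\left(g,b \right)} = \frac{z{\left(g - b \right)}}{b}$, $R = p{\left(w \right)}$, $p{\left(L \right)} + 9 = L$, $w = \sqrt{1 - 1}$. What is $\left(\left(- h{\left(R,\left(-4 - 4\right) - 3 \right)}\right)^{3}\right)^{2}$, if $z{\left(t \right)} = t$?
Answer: $\frac{64}{1771561} \approx 3.6126 \cdot 10^{-5}$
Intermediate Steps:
$w = 0$ ($w = \sqrt{0} = 0$)
$p{\left(L \right)} = -9 + L$
$R = -9$ ($R = -9 + 0 = -9$)
$h{\left(g,b \right)} = \frac{g - b}{b}$
$\left(\left(- h{\left(R,\left(-4 - 4\right) - 3 \right)}\right)^{3}\right)^{2} = \left(\left(- \frac{-9 - \left(\left(-4 - 4\right) - 3\right)}{\left(-4 - 4\right) - 3}\right)^{3}\right)^{2} = \left(\left(- \frac{-9 - \left(-8 - 3\right)}{-8 - 3}\right)^{3}\right)^{2} = \left(\left(- \frac{-9 - -11}{-11}\right)^{3}\right)^{2} = \left(\left(- \frac{\left(-1\right) \left(-9 + 11\right)}{11}\right)^{3}\right)^{2} = \left(\left(- \frac{\left(-1\right) 2}{11}\right)^{3}\right)^{2} = \left(\left(\left(-1\right) \left(- \frac{2}{11}\right)\right)^{3}\right)^{2} = \left(\left(\frac{2}{11}\right)^{3}\right)^{2} = \left(\frac{8}{1331}\right)^{2} = \frac{64}{1771561}$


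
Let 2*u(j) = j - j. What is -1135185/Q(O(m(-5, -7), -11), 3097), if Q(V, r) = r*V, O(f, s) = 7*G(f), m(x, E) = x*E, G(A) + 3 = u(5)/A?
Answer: 378395/21679 ≈ 17.454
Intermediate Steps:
u(j) = 0 (u(j) = (j - j)/2 = (½)*0 = 0)
G(A) = -3 (G(A) = -3 + 0/A = -3 + 0 = -3)
m(x, E) = E*x
O(f, s) = -21 (O(f, s) = 7*(-3) = -21)
Q(V, r) = V*r
-1135185/Q(O(m(-5, -7), -11), 3097) = -1135185/((-21*3097)) = -1135185/(-65037) = -1135185*(-1/65037) = 378395/21679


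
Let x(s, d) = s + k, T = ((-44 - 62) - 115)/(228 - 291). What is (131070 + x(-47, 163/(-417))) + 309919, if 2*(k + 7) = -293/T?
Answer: 194874811/442 ≈ 4.4089e+5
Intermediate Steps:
T = 221/63 (T = (-106 - 115)/(-63) = -221*(-1/63) = 221/63 ≈ 3.5079)
k = -21553/442 (k = -7 + (-293/221/63)/2 = -7 + (-293*63/221)/2 = -7 + (½)*(-18459/221) = -7 - 18459/442 = -21553/442 ≈ -48.762)
x(s, d) = -21553/442 + s (x(s, d) = s - 21553/442 = -21553/442 + s)
(131070 + x(-47, 163/(-417))) + 309919 = (131070 + (-21553/442 - 47)) + 309919 = (131070 - 42327/442) + 309919 = 57890613/442 + 309919 = 194874811/442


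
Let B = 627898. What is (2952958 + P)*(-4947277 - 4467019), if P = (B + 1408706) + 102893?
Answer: -47941878736680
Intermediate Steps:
P = 2139497 (P = (627898 + 1408706) + 102893 = 2036604 + 102893 = 2139497)
(2952958 + P)*(-4947277 - 4467019) = (2952958 + 2139497)*(-4947277 - 4467019) = 5092455*(-9414296) = -47941878736680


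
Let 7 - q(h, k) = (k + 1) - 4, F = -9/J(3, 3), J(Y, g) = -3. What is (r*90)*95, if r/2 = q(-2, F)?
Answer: 119700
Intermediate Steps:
F = 3 (F = -9/(-3) = -9*(-1/3) = 3)
q(h, k) = 10 - k (q(h, k) = 7 - ((k + 1) - 4) = 7 - ((1 + k) - 4) = 7 - (-3 + k) = 7 + (3 - k) = 10 - k)
r = 14 (r = 2*(10 - 1*3) = 2*(10 - 3) = 2*7 = 14)
(r*90)*95 = (14*90)*95 = 1260*95 = 119700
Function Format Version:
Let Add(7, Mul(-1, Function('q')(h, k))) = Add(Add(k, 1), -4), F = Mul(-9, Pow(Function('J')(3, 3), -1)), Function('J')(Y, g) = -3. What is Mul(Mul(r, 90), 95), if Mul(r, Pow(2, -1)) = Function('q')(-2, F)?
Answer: 119700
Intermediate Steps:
F = 3 (F = Mul(-9, Pow(-3, -1)) = Mul(-9, Rational(-1, 3)) = 3)
Function('q')(h, k) = Add(10, Mul(-1, k)) (Function('q')(h, k) = Add(7, Mul(-1, Add(Add(k, 1), -4))) = Add(7, Mul(-1, Add(Add(1, k), -4))) = Add(7, Mul(-1, Add(-3, k))) = Add(7, Add(3, Mul(-1, k))) = Add(10, Mul(-1, k)))
r = 14 (r = Mul(2, Add(10, Mul(-1, 3))) = Mul(2, Add(10, -3)) = Mul(2, 7) = 14)
Mul(Mul(r, 90), 95) = Mul(Mul(14, 90), 95) = Mul(1260, 95) = 119700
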